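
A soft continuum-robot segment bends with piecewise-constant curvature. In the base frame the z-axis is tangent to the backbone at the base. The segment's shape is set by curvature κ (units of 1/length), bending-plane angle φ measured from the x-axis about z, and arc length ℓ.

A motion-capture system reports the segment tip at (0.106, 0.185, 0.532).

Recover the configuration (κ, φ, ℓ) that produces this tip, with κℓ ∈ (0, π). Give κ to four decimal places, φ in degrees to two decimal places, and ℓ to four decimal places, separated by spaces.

1.2982 60.19 0.5873

ρ = √(x²+y²) = √(0.106² + 0.185²) = 0.21322
φ = atan2(y, x) mod 360° = atan2(0.185, 0.106) = 60.1885°
|p|² = ρ² + z² = 0.21322² + 0.532² = 0.32849
κ = 2ρ / |p|² = 2×0.21322 / 0.32849 = 1.29818
θ = 2·atan2(ρ, z) = 2·atan2(0.21322, 0.532) = 0.76236 rad
ℓ = θ/κ = 0.76236/1.29818 = 0.58725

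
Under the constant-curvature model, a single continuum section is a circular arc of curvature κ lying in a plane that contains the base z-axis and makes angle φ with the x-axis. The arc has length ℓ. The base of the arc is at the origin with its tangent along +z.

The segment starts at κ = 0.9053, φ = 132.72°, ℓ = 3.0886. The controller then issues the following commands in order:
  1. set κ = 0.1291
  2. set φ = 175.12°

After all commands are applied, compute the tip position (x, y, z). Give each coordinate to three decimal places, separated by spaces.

-0.605 0.052 3.007

initial: κ=0.9053, φ=132.72°, ℓ=3.0886
cmd 1: set κ=0.1291 → (κ,φ,ℓ)=(0.1291,132.72°,3.0886) → tip=(-0.4122,0.4464,3.0074)
cmd 2: set φ=175.12° → (κ,φ,ℓ)=(0.1291,175.12°,3.0886) → tip=(-0.6055,0.0517,3.0074)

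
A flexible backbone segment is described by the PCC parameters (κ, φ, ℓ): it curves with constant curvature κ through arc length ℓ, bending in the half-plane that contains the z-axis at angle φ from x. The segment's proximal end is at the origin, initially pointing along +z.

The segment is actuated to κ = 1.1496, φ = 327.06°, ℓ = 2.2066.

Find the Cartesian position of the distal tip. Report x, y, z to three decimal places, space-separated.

1.331 -0.862 0.495

θ = κ·ℓ = 1.1496 × 2.2066 = 2.53671 rad
ρ = (1 − cos θ)/κ = (1 − -0.82257)/1.1496 = 1.58539
z = sin θ / κ = 0.56867/1.1496 = 0.49467
x = ρ cos φ = 1.58539 × cos(327.06°) = 1.33053
y = ρ sin φ = 1.58539 × sin(327.06°) = -0.86207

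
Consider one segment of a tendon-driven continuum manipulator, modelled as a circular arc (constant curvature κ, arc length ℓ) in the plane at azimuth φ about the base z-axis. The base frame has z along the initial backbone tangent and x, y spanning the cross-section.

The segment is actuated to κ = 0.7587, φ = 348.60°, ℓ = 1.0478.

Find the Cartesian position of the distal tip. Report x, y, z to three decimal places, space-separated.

θ = κ·ℓ = 0.7587 × 1.0478 = 0.79497 rad
ρ = (1 − cos θ)/κ = (1 − 0.70031)/0.7587 = 0.39501
z = sin θ / κ = 0.71384/0.7587 = 0.94087
x = ρ cos φ = 0.39501 × cos(348.60°) = 0.38721
y = ρ sin φ = 0.39501 × sin(348.60°) = -0.07808

0.387 -0.078 0.941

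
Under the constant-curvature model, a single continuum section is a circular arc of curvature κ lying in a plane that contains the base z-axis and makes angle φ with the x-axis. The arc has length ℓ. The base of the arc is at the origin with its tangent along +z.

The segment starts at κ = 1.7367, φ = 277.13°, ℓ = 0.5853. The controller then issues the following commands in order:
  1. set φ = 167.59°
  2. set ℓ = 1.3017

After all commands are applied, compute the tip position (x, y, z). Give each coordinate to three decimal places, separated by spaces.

initial: κ=1.7367, φ=277.13°, ℓ=0.5853
cmd 1: set φ=167.59° → (κ,φ,ℓ)=(1.7367,167.59°,0.5853) → tip=(-0.2664,0.0586,0.4896)
cmd 2: set ℓ=1.3017 → (κ,φ,ℓ)=(1.7367,167.59°,1.3017) → tip=(-0.9203,0.2025,0.4441)

-0.920 0.202 0.444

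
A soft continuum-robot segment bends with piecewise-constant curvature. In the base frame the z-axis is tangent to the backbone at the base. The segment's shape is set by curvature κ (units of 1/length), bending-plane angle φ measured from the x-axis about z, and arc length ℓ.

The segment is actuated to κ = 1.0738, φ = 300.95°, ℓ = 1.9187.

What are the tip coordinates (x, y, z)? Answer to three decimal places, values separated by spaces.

0.704 -1.174 0.822

θ = κ·ℓ = 1.0738 × 1.9187 = 2.06030 rad
ρ = (1 − cos θ)/κ = (1 − -0.47019)/1.0738 = 1.36915
z = sin θ / κ = 0.88257/1.0738 = 0.82191
x = ρ cos φ = 1.36915 × cos(300.95°) = 0.70414
y = ρ sin φ = 1.36915 × sin(300.95°) = -1.17420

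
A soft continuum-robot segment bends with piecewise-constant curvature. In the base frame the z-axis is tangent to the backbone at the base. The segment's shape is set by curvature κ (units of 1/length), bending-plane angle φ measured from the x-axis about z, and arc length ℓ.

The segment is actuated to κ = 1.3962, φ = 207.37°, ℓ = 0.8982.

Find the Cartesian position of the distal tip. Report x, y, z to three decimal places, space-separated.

-0.438 -0.227 0.681

θ = κ·ℓ = 1.3962 × 0.8982 = 1.25407 rad
ρ = (1 − cos θ)/κ = (1 − 0.31146)/1.3962 = 0.49315
z = sin θ / κ = 0.95026/1.3962 = 0.68060
x = ρ cos φ = 0.49315 × cos(207.37°) = -0.43795
y = ρ sin φ = 0.49315 × sin(207.37°) = -0.22672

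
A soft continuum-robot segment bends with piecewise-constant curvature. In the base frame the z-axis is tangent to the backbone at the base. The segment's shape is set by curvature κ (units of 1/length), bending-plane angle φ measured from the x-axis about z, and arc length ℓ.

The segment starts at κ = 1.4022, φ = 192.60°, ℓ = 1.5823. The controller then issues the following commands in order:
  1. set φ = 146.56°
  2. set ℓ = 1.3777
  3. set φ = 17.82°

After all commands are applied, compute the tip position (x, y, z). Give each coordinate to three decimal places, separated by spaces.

initial: κ=1.4022, φ=192.60°, ℓ=1.5823
cmd 1: set φ=146.56° → (κ,φ,ℓ)=(1.4022,146.56°,1.5823) → tip=(-0.9543,0.6302,0.5686)
cmd 2: set ℓ=1.3777 → (κ,φ,ℓ)=(1.4022,146.56°,1.3777) → tip=(-0.8053,0.5318,0.6672)
cmd 3: set φ=17.82° → (κ,φ,ℓ)=(1.4022,17.82°,1.3777) → tip=(0.9188,0.2953,0.6672)

0.919 0.295 0.667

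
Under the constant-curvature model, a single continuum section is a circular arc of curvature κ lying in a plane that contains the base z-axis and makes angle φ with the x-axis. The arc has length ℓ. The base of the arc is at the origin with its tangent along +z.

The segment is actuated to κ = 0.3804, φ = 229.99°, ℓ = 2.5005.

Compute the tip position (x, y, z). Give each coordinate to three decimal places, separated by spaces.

θ = κ·ℓ = 0.3804 × 2.5005 = 0.95119 rad
ρ = (1 − cos θ)/κ = (1 − 0.58071)/0.3804 = 1.10222
z = sin θ / κ = 0.81411/0.3804 = 2.14013
x = ρ cos φ = 1.10222 × cos(229.99°) = -0.70864
y = ρ sin φ = 1.10222 × sin(229.99°) = -0.84423

-0.709 -0.844 2.140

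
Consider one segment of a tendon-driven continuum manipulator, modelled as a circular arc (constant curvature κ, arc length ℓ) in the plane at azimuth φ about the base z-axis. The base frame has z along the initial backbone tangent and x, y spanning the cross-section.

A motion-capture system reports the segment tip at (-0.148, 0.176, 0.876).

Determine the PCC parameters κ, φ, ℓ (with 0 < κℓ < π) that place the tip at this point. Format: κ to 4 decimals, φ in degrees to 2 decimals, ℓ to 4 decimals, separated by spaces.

ρ = √(x²+y²) = √(-0.148² + 0.176²) = 0.22996
φ = atan2(y, x) mod 360° = atan2(0.176, -0.148) = 130.0608°
|p|² = ρ² + z² = 0.22996² + 0.876² = 0.82026
κ = 2ρ / |p|² = 2×0.22996 / 0.82026 = 0.56069
θ = 2·atan2(ρ, z) = 2·atan2(0.22996, 0.876) = 0.51343 rad
ℓ = θ/κ = 0.51343/0.56069 = 0.91570

0.5607 130.06 0.9157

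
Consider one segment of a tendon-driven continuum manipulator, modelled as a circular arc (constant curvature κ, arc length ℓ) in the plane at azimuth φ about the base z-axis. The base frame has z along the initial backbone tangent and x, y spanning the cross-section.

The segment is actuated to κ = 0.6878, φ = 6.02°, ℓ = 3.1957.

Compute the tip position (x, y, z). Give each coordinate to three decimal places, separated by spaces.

2.294 0.242 1.177

θ = κ·ℓ = 0.6878 × 3.1957 = 2.19800 rad
ρ = (1 − cos θ)/κ = (1 − -0.58688)/0.6878 = 2.30719
z = sin θ / κ = 0.80967/0.6878 = 1.17719
x = ρ cos φ = 2.30719 × cos(6.02°) = 2.29447
y = ρ sin φ = 2.30719 × sin(6.02°) = 0.24197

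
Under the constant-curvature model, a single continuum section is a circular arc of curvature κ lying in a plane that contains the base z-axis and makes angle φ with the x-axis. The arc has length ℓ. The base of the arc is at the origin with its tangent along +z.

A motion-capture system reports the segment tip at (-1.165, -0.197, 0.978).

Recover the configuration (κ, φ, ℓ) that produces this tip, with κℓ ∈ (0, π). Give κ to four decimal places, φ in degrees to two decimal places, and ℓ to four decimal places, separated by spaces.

1.0045 189.60 1.7509

ρ = √(x²+y²) = √(-1.165² + -0.197²) = 1.18154
φ = atan2(y, x) mod 360° = atan2(-0.197, -1.165) = 189.5978°
|p|² = ρ² + z² = 1.18154² + 0.978² = 2.35252
κ = 2ρ / |p|² = 2×1.18154 / 2.35252 = 1.00449
θ = 2·atan2(ρ, z) = 2·atan2(1.18154, 0.978) = 1.75874 rad
ℓ = θ/κ = 1.75874/1.00449 = 1.75088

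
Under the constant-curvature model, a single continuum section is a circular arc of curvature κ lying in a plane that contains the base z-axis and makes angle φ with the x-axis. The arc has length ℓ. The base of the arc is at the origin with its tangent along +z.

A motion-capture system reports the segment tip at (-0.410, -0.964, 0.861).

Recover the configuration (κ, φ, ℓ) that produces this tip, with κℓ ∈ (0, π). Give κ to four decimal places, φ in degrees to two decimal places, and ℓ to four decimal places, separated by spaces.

1.1395 246.96 1.5496

ρ = √(x²+y²) = √(-0.410² + -0.964²) = 1.04757
φ = atan2(y, x) mod 360° = atan2(-0.964, -0.410) = 246.9594°
|p|² = ρ² + z² = 1.04757² + 0.861² = 1.83872
κ = 2ρ / |p|² = 2×1.04757 / 1.83872 = 1.13945
θ = 2·atan2(ρ, z) = 2·atan2(1.04757, 0.861) = 1.76568 rad
ℓ = θ/κ = 1.76568/1.13945 = 1.54959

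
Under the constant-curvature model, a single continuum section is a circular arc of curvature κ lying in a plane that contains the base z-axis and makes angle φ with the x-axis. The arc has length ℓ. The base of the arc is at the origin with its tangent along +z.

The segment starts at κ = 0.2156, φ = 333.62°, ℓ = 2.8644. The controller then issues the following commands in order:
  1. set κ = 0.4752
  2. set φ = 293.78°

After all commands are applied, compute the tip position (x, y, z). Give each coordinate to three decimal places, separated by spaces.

0.672 -1.525 2.058

initial: κ=0.2156, φ=333.62°, ℓ=2.8644
cmd 1: set κ=0.4752 → (κ,φ,ℓ)=(0.4752,333.62°,2.8644) → tip=(1.4929,-0.7404,2.0583)
cmd 2: set φ=293.78° → (κ,φ,ℓ)=(0.4752,293.78°,2.8644) → tip=(0.6720,-1.5250,2.0583)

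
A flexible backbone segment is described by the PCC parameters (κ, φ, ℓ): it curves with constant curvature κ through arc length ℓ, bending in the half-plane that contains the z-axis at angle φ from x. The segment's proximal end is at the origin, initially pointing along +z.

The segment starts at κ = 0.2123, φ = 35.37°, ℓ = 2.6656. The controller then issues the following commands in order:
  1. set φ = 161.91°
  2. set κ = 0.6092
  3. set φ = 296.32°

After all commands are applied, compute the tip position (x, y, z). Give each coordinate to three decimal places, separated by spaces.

0.766 -1.549 1.639

initial: κ=0.2123, φ=35.37°, ℓ=2.6656
cmd 1: set φ=161.91° → (κ,φ,ℓ)=(0.2123,161.91°,2.6656) → tip=(-0.6980,0.2280,2.5256)
cmd 2: set κ=0.6092 → (κ,φ,ℓ)=(0.6092,161.91°,2.6656) → tip=(-1.6432,0.5367,1.6392)
cmd 3: set φ=296.32° → (κ,φ,ℓ)=(0.6092,296.32°,2.6656) → tip=(0.7664,-1.5494,1.6392)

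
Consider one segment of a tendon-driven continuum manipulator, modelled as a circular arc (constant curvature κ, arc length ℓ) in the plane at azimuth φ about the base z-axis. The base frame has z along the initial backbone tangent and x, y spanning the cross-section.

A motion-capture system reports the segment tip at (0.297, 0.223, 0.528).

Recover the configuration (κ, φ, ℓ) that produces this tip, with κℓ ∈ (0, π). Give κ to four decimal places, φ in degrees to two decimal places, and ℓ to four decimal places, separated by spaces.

1.7825 36.90 0.6878

ρ = √(x²+y²) = √(0.297² + 0.223²) = 0.37140
φ = atan2(y, x) mod 360° = atan2(0.223, 0.297) = 36.9008°
|p|² = ρ² + z² = 0.37140² + 0.528² = 0.41672
κ = 2ρ / |p|² = 2×0.37140 / 0.41672 = 1.78248
θ = 2·atan2(ρ, z) = 2·atan2(0.37140, 0.528) = 1.22602 rad
ℓ = θ/κ = 1.22602/1.78248 = 0.68782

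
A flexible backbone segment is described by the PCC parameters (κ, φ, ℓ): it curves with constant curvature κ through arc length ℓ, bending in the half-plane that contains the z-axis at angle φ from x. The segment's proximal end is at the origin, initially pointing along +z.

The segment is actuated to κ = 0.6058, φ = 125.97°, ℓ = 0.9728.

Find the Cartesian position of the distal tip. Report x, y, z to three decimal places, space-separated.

-0.164 0.225 0.917

θ = κ·ℓ = 0.6058 × 0.9728 = 0.58932 rad
ρ = (1 − cos θ)/κ = (1 − 0.83132)/0.6058 = 0.27845
z = sin θ / κ = 0.55580/0.6058 = 0.91746
x = ρ cos φ = 0.27845 × cos(125.97°) = -0.16355
y = ρ sin φ = 0.27845 × sin(125.97°) = 0.22535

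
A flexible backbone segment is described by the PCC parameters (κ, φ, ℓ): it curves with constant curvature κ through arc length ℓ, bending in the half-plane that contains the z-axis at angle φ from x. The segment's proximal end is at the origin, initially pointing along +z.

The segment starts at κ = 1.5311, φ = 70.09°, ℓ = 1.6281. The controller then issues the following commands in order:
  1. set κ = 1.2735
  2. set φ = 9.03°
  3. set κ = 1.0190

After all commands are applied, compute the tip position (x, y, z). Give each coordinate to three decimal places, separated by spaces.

1.055 0.168 0.978

initial: κ=1.5311, φ=70.09°, ℓ=1.6281
cmd 1: set κ=1.2735 → (κ,φ,ℓ)=(1.2735,70.09°,1.6281) → tip=(0.3962,1.0939,0.6881)
cmd 2: set φ=9.03° → (κ,φ,ℓ)=(1.2735,9.03°,1.6281) → tip=(1.1491,0.1826,0.6881)
cmd 3: set κ=1.0190 → (κ,φ,ℓ)=(1.0190,9.03°,1.6281) → tip=(1.0546,0.1676,0.9775)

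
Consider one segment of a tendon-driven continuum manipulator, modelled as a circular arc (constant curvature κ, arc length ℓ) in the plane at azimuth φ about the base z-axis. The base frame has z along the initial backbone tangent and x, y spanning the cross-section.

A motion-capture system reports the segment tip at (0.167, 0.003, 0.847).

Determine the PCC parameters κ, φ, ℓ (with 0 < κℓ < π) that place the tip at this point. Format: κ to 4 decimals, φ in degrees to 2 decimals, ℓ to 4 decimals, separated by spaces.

0.4482 1.03 0.8688

ρ = √(x²+y²) = √(0.167² + 0.003²) = 0.16703
φ = atan2(y, x) mod 360° = atan2(0.003, 0.167) = 1.0292°
|p|² = ρ² + z² = 0.16703² + 0.847² = 0.74531
κ = 2ρ / |p|² = 2×0.16703 / 0.74531 = 0.44821
θ = 2·atan2(ρ, z) = 2·atan2(0.16703, 0.847) = 0.38940 rad
ℓ = θ/κ = 0.38940/0.44821 = 0.86879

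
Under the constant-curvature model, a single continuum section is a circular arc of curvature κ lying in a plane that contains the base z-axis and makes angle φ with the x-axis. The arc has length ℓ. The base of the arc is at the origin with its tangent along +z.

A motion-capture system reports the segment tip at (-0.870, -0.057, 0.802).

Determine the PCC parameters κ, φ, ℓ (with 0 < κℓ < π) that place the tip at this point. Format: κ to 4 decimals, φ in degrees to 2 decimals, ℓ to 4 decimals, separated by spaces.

1.2425 183.75 1.3313

ρ = √(x²+y²) = √(-0.870² + -0.057²) = 0.87187
φ = atan2(y, x) mod 360° = atan2(-0.057, -0.870) = 183.7485°
|p|² = ρ² + z² = 0.87187² + 0.802² = 1.40335
κ = 2ρ / |p|² = 2×0.87187 / 1.40335 = 1.24255
θ = 2·atan2(ρ, z) = 2·atan2(0.87187, 0.802) = 1.65423 rad
ℓ = θ/κ = 1.65423/1.24255 = 1.33132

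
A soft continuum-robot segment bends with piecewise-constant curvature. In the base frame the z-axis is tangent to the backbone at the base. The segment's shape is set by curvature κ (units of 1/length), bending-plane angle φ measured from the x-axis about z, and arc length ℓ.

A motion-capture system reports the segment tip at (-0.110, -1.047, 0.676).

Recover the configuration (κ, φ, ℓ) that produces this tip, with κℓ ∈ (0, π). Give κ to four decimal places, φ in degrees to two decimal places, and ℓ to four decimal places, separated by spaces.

1.3451 264.00 1.4868

ρ = √(x²+y²) = √(-0.110² + -1.047²) = 1.05276
φ = atan2(y, x) mod 360° = atan2(-1.047, -0.110) = 264.0024°
|p|² = ρ² + z² = 1.05276² + 0.676² = 1.56528
κ = 2ρ / |p|² = 2×1.05276 / 1.56528 = 1.34514
θ = 2·atan2(ρ, z) = 2·atan2(1.05276, 0.676) = 1.99996 rad
ℓ = θ/κ = 1.99996/1.34514 = 1.48681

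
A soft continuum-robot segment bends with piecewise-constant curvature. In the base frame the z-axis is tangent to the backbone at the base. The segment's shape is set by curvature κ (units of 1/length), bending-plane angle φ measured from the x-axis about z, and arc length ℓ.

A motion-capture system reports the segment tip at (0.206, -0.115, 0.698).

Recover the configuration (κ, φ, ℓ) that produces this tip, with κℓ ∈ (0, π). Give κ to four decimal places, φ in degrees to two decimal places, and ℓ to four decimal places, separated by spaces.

0.8692 330.83 0.7500

ρ = √(x²+y²) = √(0.206² + -0.115²) = 0.23593
φ = atan2(y, x) mod 360° = atan2(-0.115, 0.206) = 330.8275°
|p|² = ρ² + z² = 0.23593² + 0.698² = 0.54286
κ = 2ρ / |p|² = 2×0.23593 / 0.54286 = 0.86919
θ = 2·atan2(ρ, z) = 2·atan2(0.23593, 0.698) = 0.65189 rad
ℓ = θ/κ = 0.65189/0.86919 = 0.75000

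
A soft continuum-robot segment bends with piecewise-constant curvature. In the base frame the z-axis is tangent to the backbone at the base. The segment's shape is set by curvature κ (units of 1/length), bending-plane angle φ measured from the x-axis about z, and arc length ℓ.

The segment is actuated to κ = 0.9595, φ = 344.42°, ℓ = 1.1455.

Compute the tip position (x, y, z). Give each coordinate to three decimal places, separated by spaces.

0.548 -0.153 0.928

θ = κ·ℓ = 0.9595 × 1.1455 = 1.09911 rad
ρ = (1 − cos θ)/κ = (1 − 0.45439)/0.9595 = 0.56864
z = sin θ / κ = 0.89080/0.9595 = 0.92840
x = ρ cos φ = 0.56864 × cos(344.42°) = 0.54774
y = ρ sin φ = 0.56864 × sin(344.42°) = -0.15273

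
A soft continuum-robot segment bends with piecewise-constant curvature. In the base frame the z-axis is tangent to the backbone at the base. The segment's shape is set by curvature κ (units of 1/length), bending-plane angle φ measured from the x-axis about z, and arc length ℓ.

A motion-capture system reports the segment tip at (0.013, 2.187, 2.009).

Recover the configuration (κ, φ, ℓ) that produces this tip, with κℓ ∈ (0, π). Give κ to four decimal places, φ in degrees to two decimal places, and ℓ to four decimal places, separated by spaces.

0.4960 89.66 3.3381

ρ = √(x²+y²) = √(0.013² + 2.187²) = 2.18704
φ = atan2(y, x) mod 360° = atan2(2.187, 0.013) = 89.6594°
|p|² = ρ² + z² = 2.18704² + 2.009² = 8.81922
κ = 2ρ / |p|² = 2×2.18704 / 8.81922 = 0.49597
θ = 2·atan2(ρ, z) = 2·atan2(2.18704, 2.009) = 1.65561 rad
ℓ = θ/κ = 1.65561/0.49597 = 3.33811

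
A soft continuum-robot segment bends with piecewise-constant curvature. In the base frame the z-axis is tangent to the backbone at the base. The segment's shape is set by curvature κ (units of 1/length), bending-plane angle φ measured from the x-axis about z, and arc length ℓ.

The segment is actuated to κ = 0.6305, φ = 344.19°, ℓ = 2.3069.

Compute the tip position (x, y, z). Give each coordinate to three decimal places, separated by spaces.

1.349 -0.382 1.575

θ = κ·ℓ = 0.6305 × 2.3069 = 1.45450 rad
ρ = (1 − cos θ)/κ = (1 − 0.11603)/0.6305 = 1.40201
z = sin θ / κ = 0.99325/0.6305 = 1.57533
x = ρ cos φ = 1.40201 × cos(344.19°) = 1.34897
y = ρ sin φ = 1.40201 × sin(344.19°) = -0.38197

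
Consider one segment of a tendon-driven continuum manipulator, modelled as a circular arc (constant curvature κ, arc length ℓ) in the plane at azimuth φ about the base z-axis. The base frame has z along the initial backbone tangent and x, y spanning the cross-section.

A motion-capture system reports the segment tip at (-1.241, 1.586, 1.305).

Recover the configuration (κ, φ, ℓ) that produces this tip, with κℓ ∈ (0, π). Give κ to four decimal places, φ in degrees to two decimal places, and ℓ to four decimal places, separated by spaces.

ρ = √(x²+y²) = √(-1.241² + 1.586²) = 2.01382
φ = atan2(y, x) mod 360° = atan2(1.586, -1.241) = 128.0422°
|p|² = ρ² + z² = 2.01382² + 1.305² = 5.75850
κ = 2ρ / |p|² = 2×2.01382 / 5.75850 = 0.69943
θ = 2·atan2(ρ, z) = 2·atan2(2.01382, 1.305) = 1.99163 rad
ℓ = θ/κ = 1.99163/0.69943 = 2.84752

0.6994 128.04 2.8475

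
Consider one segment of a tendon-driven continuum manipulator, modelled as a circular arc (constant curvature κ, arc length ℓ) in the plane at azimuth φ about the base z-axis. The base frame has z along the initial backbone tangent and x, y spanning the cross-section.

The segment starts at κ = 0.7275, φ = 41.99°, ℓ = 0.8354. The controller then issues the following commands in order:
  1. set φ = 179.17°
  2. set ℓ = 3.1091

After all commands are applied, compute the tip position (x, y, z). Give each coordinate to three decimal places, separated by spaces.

-2.250 0.033 1.059

initial: κ=0.7275, φ=41.99°, ℓ=0.8354
cmd 1: set φ=179.17° → (κ,φ,ℓ)=(0.7275,179.17°,0.8354) → tip=(-0.2461,0.0036,0.7849)
cmd 2: set ℓ=3.1091 → (κ,φ,ℓ)=(0.7275,179.17°,3.1091) → tip=(-2.2504,0.0326,1.0592)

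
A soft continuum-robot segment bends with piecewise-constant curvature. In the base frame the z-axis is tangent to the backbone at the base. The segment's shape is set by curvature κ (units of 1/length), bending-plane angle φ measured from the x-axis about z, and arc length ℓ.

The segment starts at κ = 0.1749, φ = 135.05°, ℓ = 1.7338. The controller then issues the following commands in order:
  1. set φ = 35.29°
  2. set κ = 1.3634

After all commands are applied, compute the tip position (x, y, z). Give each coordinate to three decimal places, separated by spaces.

initial: κ=0.1749, φ=135.05°, ℓ=1.7338
cmd 1: set φ=35.29° → (κ,φ,ℓ)=(0.1749,35.29°,1.7338) → tip=(0.2129,0.1507,1.7073)
cmd 2: set κ=1.3634 → (κ,φ,ℓ)=(1.3634,35.29°,1.7338) → tip=(1.0252,0.7256,0.5146)

1.025 0.726 0.515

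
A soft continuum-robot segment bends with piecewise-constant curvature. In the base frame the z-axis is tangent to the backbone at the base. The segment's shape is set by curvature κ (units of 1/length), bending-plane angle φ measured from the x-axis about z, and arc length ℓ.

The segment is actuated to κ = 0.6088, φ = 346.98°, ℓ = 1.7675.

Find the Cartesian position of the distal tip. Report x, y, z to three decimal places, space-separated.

θ = κ·ℓ = 0.6088 × 1.7675 = 1.07605 rad
ρ = (1 − cos θ)/κ = (1 − 0.47480)/0.6088 = 0.86267
z = sin θ / κ = 0.88009/0.6088 = 1.44562
x = ρ cos φ = 0.86267 × cos(346.98°) = 0.84049
y = ρ sin φ = 0.86267 × sin(346.98°) = -0.19435

0.840 -0.194 1.446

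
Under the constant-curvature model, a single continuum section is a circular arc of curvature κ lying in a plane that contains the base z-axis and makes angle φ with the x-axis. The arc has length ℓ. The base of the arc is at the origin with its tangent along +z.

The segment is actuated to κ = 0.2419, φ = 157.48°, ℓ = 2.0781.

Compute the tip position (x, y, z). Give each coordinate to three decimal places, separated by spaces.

θ = κ·ℓ = 0.2419 × 2.0781 = 0.50269 rad
ρ = (1 − cos θ)/κ = (1 − 0.87629)/0.2419 = 0.51142
z = sin θ / κ = 0.48179/0.2419 = 1.99168
x = ρ cos φ = 0.51142 × cos(157.48°) = -0.47242
y = ρ sin φ = 0.51142 × sin(157.48°) = 0.19588

-0.472 0.196 1.992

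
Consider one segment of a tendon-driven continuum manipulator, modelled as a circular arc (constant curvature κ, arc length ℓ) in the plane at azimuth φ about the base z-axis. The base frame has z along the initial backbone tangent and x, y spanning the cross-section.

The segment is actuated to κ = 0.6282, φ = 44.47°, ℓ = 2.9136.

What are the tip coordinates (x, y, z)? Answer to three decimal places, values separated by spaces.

θ = κ·ℓ = 0.6282 × 2.9136 = 1.83032 rad
ρ = (1 − cos θ)/κ = (1 − -0.25662)/0.6282 = 2.00036
z = sin θ / κ = 0.96651/0.6282 = 1.53854
x = ρ cos φ = 2.00036 × cos(44.47°) = 1.42749
y = ρ sin φ = 2.00036 × sin(44.47°) = 1.40132

1.427 1.401 1.539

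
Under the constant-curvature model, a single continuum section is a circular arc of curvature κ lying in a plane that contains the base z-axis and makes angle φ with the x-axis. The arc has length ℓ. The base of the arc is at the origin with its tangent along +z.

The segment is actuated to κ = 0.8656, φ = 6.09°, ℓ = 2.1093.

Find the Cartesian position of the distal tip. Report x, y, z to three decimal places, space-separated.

1.439 0.153 1.118

θ = κ·ℓ = 0.8656 × 2.1093 = 1.82581 rad
ρ = (1 − cos θ)/κ = (1 − -0.25226)/0.8656 = 1.44669
z = sin θ / κ = 0.96766/0.8656 = 1.11791
x = ρ cos φ = 1.44669 × cos(6.09°) = 1.43853
y = ρ sin φ = 1.44669 × sin(6.09°) = 0.15348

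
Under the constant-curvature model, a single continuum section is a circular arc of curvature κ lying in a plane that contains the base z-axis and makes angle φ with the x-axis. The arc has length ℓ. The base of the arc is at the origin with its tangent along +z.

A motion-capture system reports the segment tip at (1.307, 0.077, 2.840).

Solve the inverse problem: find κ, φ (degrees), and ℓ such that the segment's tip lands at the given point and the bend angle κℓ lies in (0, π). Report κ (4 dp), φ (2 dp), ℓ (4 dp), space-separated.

0.2677 3.37 3.2267

ρ = √(x²+y²) = √(1.307² + 0.077²) = 1.30927
φ = atan2(y, x) mod 360° = atan2(0.077, 1.307) = 3.3716°
|p|² = ρ² + z² = 1.30927² + 2.840² = 9.77978
κ = 2ρ / |p|² = 2×1.30927 / 9.77978 = 0.26775
θ = 2·atan2(ρ, z) = 2·atan2(1.30927, 2.840) = 0.86394 rad
ℓ = θ/κ = 0.86394/0.26775 = 3.22668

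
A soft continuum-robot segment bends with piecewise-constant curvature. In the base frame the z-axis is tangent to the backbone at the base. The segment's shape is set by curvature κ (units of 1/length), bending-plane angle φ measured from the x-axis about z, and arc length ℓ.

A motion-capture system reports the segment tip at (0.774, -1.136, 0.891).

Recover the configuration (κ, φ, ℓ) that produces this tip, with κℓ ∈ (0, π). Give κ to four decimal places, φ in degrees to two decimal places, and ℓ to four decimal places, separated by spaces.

1.0245 304.27 1.9438

ρ = √(x²+y²) = √(0.774² + -1.136²) = 1.37462
φ = atan2(y, x) mod 360° = atan2(-1.136, 0.774) = 304.2681°
|p|² = ρ² + z² = 1.37462² + 0.891² = 2.68345
κ = 2ρ / |p|² = 2×1.37462 / 2.68345 = 1.02451
θ = 2·atan2(ρ, z) = 2·atan2(1.37462, 0.891) = 1.99140 rad
ℓ = θ/κ = 1.99140/1.02451 = 1.94375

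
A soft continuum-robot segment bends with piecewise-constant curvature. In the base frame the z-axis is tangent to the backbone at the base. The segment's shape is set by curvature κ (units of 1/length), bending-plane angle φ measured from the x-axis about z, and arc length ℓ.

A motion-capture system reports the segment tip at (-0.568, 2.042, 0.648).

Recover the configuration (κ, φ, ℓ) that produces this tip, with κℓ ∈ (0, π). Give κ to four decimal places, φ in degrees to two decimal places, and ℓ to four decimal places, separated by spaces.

ρ = √(x²+y²) = √(-0.568² + 2.042²) = 2.11953
φ = atan2(y, x) mod 360° = atan2(2.042, -0.568) = 105.5444°
|p|² = ρ² + z² = 2.11953² + 0.648² = 4.91229
κ = 2ρ / |p|² = 2×2.11953 / 4.91229 = 0.86295
θ = 2·atan2(ρ, z) = 2·atan2(2.11953, 0.648) = 2.54818 rad
ℓ = θ/κ = 2.54818/0.86295 = 2.95288

0.8629 105.54 2.9529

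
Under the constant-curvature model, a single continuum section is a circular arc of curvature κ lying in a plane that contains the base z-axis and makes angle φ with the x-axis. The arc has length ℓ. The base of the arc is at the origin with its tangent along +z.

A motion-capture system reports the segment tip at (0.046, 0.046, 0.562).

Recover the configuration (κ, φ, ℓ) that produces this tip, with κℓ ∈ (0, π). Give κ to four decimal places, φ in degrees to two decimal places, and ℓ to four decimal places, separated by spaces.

ρ = √(x²+y²) = √(0.046² + 0.046²) = 0.06505
φ = atan2(y, x) mod 360° = atan2(0.046, 0.046) = 45.0000°
|p|² = ρ² + z² = 0.06505² + 0.562² = 0.32008
κ = 2ρ / |p|² = 2×0.06505 / 0.32008 = 0.40649
θ = 2·atan2(ρ, z) = 2·atan2(0.06505, 0.562) = 0.23048 rad
ℓ = θ/κ = 0.23048/0.40649 = 0.56701

0.4065 45.00 0.5670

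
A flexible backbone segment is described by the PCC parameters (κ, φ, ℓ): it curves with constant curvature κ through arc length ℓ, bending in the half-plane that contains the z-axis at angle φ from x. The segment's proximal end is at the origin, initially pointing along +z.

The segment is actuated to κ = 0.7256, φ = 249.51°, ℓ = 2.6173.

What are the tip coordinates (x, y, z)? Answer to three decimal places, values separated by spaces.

-0.638 -1.707 1.305

θ = κ·ℓ = 0.7256 × 2.6173 = 1.89911 rad
ρ = (1 − cos θ)/κ = (1 − -0.32245)/0.7256 = 1.82256
z = sin θ / κ = 0.94659/0.7256 = 1.30456
x = ρ cos φ = 1.82256 × cos(249.51°) = -0.63798
y = ρ sin φ = 1.82256 × sin(249.51°) = -1.70725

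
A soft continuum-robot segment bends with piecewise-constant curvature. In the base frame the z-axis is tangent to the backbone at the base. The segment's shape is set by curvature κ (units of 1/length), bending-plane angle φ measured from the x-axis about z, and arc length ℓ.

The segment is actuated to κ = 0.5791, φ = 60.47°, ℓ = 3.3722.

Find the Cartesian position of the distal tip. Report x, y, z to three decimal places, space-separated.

1.168 2.063 1.602

θ = κ·ℓ = 0.5791 × 3.3722 = 1.95284 rad
ρ = (1 − cos θ)/κ = (1 − -0.37282)/0.5791 = 2.37061
z = sin θ / κ = 0.92790/0.5791 = 1.60232
x = ρ cos φ = 2.37061 × cos(60.47°) = 1.16842
y = ρ sin φ = 2.37061 × sin(60.47°) = 2.06266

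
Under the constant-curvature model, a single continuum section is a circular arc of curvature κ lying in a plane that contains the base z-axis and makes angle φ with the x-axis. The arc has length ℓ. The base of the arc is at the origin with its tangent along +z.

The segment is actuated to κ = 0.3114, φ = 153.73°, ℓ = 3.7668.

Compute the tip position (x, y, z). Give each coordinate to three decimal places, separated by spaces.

θ = κ·ℓ = 0.3114 × 3.7668 = 1.17298 rad
ρ = (1 − cos θ)/κ = (1 − 0.38740)/0.3114 = 1.96723
z = sin θ / κ = 0.92191/0.3114 = 2.96053
x = ρ cos φ = 1.96723 × cos(153.73°) = -1.76405
y = ρ sin φ = 1.96723 × sin(153.73°) = 0.87070

-1.764 0.871 2.961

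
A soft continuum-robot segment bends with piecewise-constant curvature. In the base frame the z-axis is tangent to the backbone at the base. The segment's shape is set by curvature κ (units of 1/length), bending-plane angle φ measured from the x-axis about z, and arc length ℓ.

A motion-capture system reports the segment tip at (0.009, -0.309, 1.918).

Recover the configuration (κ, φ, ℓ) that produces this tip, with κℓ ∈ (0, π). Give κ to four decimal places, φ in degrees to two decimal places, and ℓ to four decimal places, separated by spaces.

ρ = √(x²+y²) = √(0.009² + -0.309²) = 0.30913
φ = atan2(y, x) mod 360° = atan2(-0.309, 0.009) = 271.6683°
|p|² = ρ² + z² = 0.30913² + 1.918² = 3.77429
κ = 2ρ / |p|² = 2×0.30913 / 3.77429 = 0.16381
θ = 2·atan2(ρ, z) = 2·atan2(0.30913, 1.918) = 0.31960 rad
ℓ = θ/κ = 0.31960/0.16381 = 1.95105

0.1638 271.67 1.9510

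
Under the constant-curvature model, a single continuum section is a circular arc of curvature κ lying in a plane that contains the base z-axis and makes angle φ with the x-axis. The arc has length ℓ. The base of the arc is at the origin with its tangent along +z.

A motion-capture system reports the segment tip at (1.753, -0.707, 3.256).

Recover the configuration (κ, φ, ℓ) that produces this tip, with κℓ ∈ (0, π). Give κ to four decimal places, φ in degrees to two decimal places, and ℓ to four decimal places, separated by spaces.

0.2667 338.04 3.9443

ρ = √(x²+y²) = √(1.753² + -0.707²) = 1.89020
φ = atan2(y, x) mod 360° = atan2(-0.707, 1.753) = 338.0354°
|p|² = ρ² + z² = 1.89020² + 3.256² = 14.17439
κ = 2ρ / |p|² = 2×1.89020 / 14.17439 = 0.26671
θ = 2·atan2(ρ, z) = 2·atan2(1.89020, 3.256) = 1.05196 rad
ℓ = θ/κ = 1.05196/0.26671 = 3.94426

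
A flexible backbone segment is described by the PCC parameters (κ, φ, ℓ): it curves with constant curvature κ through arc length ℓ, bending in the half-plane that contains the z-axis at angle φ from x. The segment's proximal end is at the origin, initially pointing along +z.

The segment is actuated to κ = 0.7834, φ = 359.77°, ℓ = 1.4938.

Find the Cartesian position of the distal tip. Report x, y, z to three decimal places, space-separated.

θ = κ·ℓ = 0.7834 × 1.4938 = 1.17024 rad
ρ = (1 − cos θ)/κ = (1 − 0.38993)/0.7834 = 0.77875
z = sin θ / κ = 0.92085/0.7834 = 1.17545
x = ρ cos φ = 0.77875 × cos(359.77°) = 0.77874
y = ρ sin φ = 0.77875 × sin(359.77°) = -0.00313

0.779 -0.003 1.175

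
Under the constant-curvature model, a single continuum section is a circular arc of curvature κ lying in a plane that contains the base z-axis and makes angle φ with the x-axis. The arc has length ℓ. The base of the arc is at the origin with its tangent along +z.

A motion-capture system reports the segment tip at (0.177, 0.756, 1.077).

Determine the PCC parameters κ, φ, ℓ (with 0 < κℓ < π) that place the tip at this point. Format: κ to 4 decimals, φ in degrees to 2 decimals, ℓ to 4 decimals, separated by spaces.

0.8809 76.82 1.4181

ρ = √(x²+y²) = √(0.177² + 0.756²) = 0.77644
φ = atan2(y, x) mod 360° = atan2(0.756, 0.177) = 76.8229°
|p|² = ρ² + z² = 0.77644² + 1.077² = 1.76279
κ = 2ρ / |p|² = 2×0.77644 / 1.76279 = 0.88092
θ = 2·atan2(ρ, z) = 2·atan2(0.77644, 1.077) = 1.24927 rad
ℓ = θ/κ = 1.24927/0.88092 = 1.41814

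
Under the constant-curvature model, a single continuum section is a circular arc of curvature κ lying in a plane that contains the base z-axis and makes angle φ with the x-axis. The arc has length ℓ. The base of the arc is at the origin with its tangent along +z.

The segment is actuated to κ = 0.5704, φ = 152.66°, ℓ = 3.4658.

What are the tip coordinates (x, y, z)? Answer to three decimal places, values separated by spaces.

-2.173 1.123 1.611

θ = κ·ℓ = 0.5704 × 3.4658 = 1.97689 rad
ρ = (1 − cos θ)/κ = (1 − -0.39503)/0.5704 = 2.44570
z = sin θ / κ = 0.91867/0.5704 = 1.61057
x = ρ cos φ = 2.44570 × cos(152.66°) = -2.17251
y = ρ sin φ = 2.44570 × sin(152.66°) = 1.12324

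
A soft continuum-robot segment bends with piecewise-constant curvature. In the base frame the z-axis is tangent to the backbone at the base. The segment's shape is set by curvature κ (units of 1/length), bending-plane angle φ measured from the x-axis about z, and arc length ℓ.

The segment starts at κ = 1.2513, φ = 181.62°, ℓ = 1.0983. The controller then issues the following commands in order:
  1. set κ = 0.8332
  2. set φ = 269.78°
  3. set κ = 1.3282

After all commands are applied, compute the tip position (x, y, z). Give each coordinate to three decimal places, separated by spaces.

initial: κ=1.2513, φ=181.62°, ℓ=1.0983
cmd 1: set κ=0.8332 → (κ,φ,ℓ)=(0.8332,181.62°,1.0983) → tip=(-0.4682,-0.0132,0.9513)
cmd 2: set φ=269.78° → (κ,φ,ℓ)=(0.8332,269.78°,1.0983) → tip=(-0.0018,-0.4684,0.9513)
cmd 3: set κ=1.3282 → (κ,φ,ℓ)=(1.3282,269.78°,1.0983) → tip=(-0.0026,-0.6687,0.7482)

-0.003 -0.669 0.748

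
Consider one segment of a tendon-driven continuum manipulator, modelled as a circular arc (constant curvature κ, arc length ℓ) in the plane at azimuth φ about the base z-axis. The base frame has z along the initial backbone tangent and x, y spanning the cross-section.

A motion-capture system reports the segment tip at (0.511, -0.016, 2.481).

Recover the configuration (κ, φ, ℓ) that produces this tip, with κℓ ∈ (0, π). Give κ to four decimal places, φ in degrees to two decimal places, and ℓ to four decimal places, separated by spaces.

0.1593 358.21 2.5506

ρ = √(x²+y²) = √(0.511² + -0.016²) = 0.51125
φ = atan2(y, x) mod 360° = atan2(-0.016, 0.511) = 358.2066°
|p|² = ρ² + z² = 0.51125² + 2.481² = 6.41674
κ = 2ρ / |p|² = 2×0.51125 / 6.41674 = 0.15935
θ = 2·atan2(ρ, z) = 2·atan2(0.51125, 2.481) = 0.40644 rad
ℓ = θ/κ = 0.40644/0.15935 = 2.55065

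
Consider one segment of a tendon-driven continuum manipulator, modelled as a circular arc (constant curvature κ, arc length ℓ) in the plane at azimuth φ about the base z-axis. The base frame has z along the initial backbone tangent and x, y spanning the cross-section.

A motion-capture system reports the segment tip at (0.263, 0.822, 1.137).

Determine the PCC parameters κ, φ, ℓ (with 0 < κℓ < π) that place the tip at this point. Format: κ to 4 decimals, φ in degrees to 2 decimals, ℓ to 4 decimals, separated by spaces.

0.8471 72.26 1.5329

ρ = √(x²+y²) = √(0.263² + 0.822²) = 0.86305
φ = atan2(y, x) mod 360° = atan2(0.822, 0.263) = 72.2579°
|p|² = ρ² + z² = 0.86305² + 1.137² = 2.03762
κ = 2ρ / |p|² = 2×0.86305 / 2.03762 = 0.84711
θ = 2·atan2(ρ, z) = 2·atan2(0.86305, 1.137) = 1.29855 rad
ℓ = θ/κ = 1.29855/0.84711 = 1.53291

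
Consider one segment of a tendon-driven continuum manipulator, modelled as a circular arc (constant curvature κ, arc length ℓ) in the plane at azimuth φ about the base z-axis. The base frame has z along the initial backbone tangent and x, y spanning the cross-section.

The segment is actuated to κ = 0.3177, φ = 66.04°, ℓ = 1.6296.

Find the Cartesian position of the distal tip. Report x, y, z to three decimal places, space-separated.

0.168 0.377 1.558

θ = κ·ℓ = 0.3177 × 1.6296 = 0.51772 rad
ρ = (1 − cos θ)/κ = (1 − 0.86895)/0.3177 = 0.41250
z = sin θ / κ = 0.49490/0.3177 = 1.55777
x = ρ cos φ = 0.41250 × cos(66.04°) = 0.16752
y = ρ sin φ = 0.41250 × sin(66.04°) = 0.37696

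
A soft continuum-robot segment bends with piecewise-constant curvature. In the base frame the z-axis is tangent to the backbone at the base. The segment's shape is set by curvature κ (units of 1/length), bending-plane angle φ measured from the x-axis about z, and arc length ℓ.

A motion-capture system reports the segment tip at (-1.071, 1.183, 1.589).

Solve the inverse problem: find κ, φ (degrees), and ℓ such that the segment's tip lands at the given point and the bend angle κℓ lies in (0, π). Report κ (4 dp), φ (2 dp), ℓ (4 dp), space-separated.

ρ = √(x²+y²) = √(-1.071² + 1.183²) = 1.59579
φ = atan2(y, x) mod 360° = atan2(1.183, -1.071) = 132.1553°
|p|² = ρ² + z² = 1.59579² + 1.589² = 5.07145
κ = 2ρ / |p|² = 2×1.59579 / 5.07145 = 0.62932
θ = 2·atan2(ρ, z) = 2·atan2(1.59579, 1.589) = 1.57506 rad
ℓ = θ/κ = 1.57506/0.62932 = 2.50279

0.6293 132.16 2.5028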